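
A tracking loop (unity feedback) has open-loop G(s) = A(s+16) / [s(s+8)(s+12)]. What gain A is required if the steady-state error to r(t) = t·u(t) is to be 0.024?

G(s) has one factor of s in the denominator, so the system is type 1.
K_v = lim_{s→0} s·G(s) = A·16 / (8·12) = (1/6)·A.
e_ss = 1/K_v = 0.024 ⇒ K_v = 125/3 ⇒ A = (125/3)/(1/6) = 250.

250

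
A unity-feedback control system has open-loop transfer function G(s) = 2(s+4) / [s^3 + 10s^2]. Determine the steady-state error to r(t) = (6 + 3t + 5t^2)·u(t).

Lowest-order denominator term is 10s^2, so the open loop has 2 poles at the origin → type 2 system. By superposition:
  • 6: tracked with zero error.
  • 3t: tracked with zero error.
  • 5t^2: e_ss = 10/K_a with K_a=0.8 → 12.5.
Total e_ss = 12.5.

12.5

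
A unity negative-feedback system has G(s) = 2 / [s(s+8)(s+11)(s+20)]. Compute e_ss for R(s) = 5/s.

0

One free integrator in G(s): this is a type 1 system.
A type-1 system has K_p = ∞, so it tracks a step input with zero steady-state error.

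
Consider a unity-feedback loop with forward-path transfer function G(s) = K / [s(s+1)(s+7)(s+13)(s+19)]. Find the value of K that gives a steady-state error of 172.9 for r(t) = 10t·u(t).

G(s) has one factor of s in the denominator, so the system is type 1.
K_v = lim_{s→0} s·G(s) = K / (1·7·13·19) = (1/1729)·K.
e_ss = 10/K_v = 172.9 ⇒ K_v = 100/1729 ⇒ K = (100/1729)/(1/1729) = 100.

100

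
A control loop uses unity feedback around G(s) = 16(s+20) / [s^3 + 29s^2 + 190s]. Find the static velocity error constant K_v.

The denominator has no term below 190s — 1 pole at s=0, type 1.
K_v = lim_{s→0} s·G(s) = 16·20 / 190 = 32/19.

32/19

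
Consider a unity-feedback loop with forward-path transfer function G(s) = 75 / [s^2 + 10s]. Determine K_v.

The denominator has no term below 10s — 1 pole at s=0, type 1.
K_v = lim_{s→0} s·G(s) = 75 / 10 = 7.5.

7.5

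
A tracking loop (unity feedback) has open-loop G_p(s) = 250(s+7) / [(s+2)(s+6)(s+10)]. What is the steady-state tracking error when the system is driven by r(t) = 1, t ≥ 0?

No free integrators in G_p(s): this is a type 0 system.
K_p = lim_{s→0} G_p(s) = 250·7 / (2·6·10) = 175/12.
e_ss = 1/(1 + K_p) = 1/(187/12) = 12/187.

12/187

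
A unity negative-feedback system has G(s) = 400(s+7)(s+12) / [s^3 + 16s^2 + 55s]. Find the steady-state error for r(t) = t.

Factoring s from the denominator leaves a polynomial with constant term 55, so the system is type 1.
K_v = lim_{s→0} s·G(s) = 400·7·12 / 55 = 6720/11.
e_ss = 1/K_v = 1/(6720/11) = 11/6720.

11/6720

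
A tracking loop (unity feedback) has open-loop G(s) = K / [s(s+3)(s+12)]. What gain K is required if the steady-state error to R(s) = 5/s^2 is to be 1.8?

The open loop has one pole at the origin → type 1 system.
K_v = lim_{s→0} s·G(s) = K / (3·12) = (1/36)·K.
e_ss = 5/K_v = 1.8 ⇒ K_v = 25/9 ⇒ K = (25/9)/(1/36) = 100.

100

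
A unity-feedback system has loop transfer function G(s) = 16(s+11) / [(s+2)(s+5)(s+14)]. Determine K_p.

44/35

The open loop has no poles at the origin → type 0 system.
K_p = lim_{s→0} G(s) = 16·11 / (2·5·14) = 44/35.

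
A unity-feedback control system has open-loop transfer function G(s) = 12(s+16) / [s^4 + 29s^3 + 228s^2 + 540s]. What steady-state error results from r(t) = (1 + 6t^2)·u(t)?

Lowest-order denominator term is 540s, so the open loop has 1 pole at the origin → type 1 system. By superposition:
  • 1: tracked with zero error.
  • 6t^2: a type-1 system cannot track it, e_ss → ∞.
The unbounded component dominates.

infinity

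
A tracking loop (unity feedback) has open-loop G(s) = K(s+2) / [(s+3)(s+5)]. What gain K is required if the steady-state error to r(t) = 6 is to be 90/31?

8

System type = 0 (no poles at s=0).
K_p = lim_{s→0} G(s) = K·2 / (3·5) = (2/15)·K.
e_ss = 6/(1 + K_p) = 90/31 ⇒ 1 + (2/15)·K = 31/15 ⇒ K = 8.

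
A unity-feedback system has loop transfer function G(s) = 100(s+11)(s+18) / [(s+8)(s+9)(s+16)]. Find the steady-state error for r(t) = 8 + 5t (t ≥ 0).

infinity

The open loop has no poles at the origin → type 0 system. By superposition:
  • 8: e_ss = 8/(1+K_p) with K_p=17.1875 → 128/291.
  • 5t: a type-0 system cannot track it, e_ss → ∞.
The unbounded component dominates.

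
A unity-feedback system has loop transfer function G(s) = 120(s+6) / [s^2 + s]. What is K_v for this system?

The denominator has no term below s — 1 pole at s=0, type 1.
K_v = lim_{s→0} s·G(s) = 120·6 / 1 = 720.

720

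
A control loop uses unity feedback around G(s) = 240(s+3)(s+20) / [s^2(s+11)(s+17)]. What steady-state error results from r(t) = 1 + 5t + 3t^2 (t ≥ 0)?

187/2400

G(s) has two factors of s in the denominator, so the system is type 2. Treating each term separately:
  • 1: tracked with zero error.
  • 5t: tracked with zero error.
  • 3t^2: e_ss = 6/K_a with K_a=14400/187 → 187/2400.
Total e_ss = 187/2400.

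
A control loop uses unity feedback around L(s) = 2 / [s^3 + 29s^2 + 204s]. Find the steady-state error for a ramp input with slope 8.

Factoring s from the denominator leaves a polynomial with constant term 204, so the system is type 1.
K_v = lim_{s→0} s·L(s) = 2 / 204 = 1/102.
e_ss = 8/K_v = 8/(1/102) = 816.

816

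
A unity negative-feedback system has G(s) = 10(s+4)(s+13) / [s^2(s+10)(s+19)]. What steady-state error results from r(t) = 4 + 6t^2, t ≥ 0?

57/13

G(s) has two factors of s in the denominator, so the system is type 2. Treating each term separately:
  • 4: tracked with zero error.
  • 6t^2: e_ss = 12/K_a with K_a=52/19 → 57/13.
Total e_ss = 57/13.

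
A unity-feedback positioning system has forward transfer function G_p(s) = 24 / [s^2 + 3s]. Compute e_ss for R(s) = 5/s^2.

Factoring s from the denominator leaves a polynomial with constant term 3, so the system is type 1.
K_v = lim_{s→0} s·G_p(s) = 24 / 3 = 8.
e_ss = 5/K_v = 5/8 = 0.625.

0.625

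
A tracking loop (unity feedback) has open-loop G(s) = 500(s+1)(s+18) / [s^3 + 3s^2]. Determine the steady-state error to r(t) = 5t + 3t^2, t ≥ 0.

0.002

The denominator has no term below 3s^2 — 2 poles at s=0, type 2. Treating each term separately:
  • 5t: tracked with zero error.
  • 3t^2: e_ss = 6/K_a with K_a=3000 → 0.002.
Total e_ss = 0.002.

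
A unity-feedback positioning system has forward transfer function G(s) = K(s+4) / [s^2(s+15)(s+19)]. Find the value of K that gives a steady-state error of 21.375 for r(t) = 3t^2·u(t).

20

G(s) has two factors of s in the denominator, so the system is type 2.
K_a = lim_{s→0} s^2·G(s) = K·4 / (15·19) = (4/285)·K.
e_ss = 6/K_a = 21.375 ⇒ K_a = 16/57 ⇒ K = (16/57)/(4/285) = 20.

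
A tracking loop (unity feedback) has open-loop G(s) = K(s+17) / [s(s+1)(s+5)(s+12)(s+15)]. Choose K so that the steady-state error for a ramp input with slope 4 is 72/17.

The open loop has one pole at the origin → type 1 system.
K_v = lim_{s→0} s·G(s) = K·17 / (1·5·12·15) = (17/900)·K.
e_ss = 4/K_v = 72/17 ⇒ K_v = 17/18 ⇒ K = (17/18)/(17/900) = 50.

50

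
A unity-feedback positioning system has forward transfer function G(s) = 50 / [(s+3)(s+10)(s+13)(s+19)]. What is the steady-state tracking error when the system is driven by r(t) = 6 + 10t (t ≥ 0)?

infinity

G(s) has no factors of s in the denominator, so the system is type 0. Taking each input component in turn:
  • 6: e_ss = 6/(1+K_p) with K_p=5/741 → 2223/373.
  • 10t: a type-0 system cannot track it, e_ss → ∞.
The unbounded component dominates.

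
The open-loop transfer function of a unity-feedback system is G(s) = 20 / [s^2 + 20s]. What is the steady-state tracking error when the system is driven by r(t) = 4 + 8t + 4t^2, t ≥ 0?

infinity

Lowest-order denominator term is 20s, so the open loop has 1 pole at the origin → type 1 system. Treating each term separately:
  • 4: tracked with zero error.
  • 8t: e_ss = 8/K_v with K_v=1 → 8.
  • 4t^2: a type-1 system cannot track it, e_ss → ∞.
The unbounded component dominates.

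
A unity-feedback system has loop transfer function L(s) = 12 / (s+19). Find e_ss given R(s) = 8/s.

152/31

System type = 0 (no poles at s=0).
K_p = lim_{s→0} L(s) = 12 / (19) = 12/19.
e_ss = 8/(1 + K_p) = 8/(31/19) = 152/31.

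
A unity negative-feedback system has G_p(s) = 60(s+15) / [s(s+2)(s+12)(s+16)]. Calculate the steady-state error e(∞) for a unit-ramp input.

One free integrator in G_p(s): this is a type 1 system.
K_v = lim_{s→0} s·G_p(s) = 60·15 / (2·12·16) = 75/32.
e_ss = 1/K_v = 1/(75/32) = 32/75.

32/75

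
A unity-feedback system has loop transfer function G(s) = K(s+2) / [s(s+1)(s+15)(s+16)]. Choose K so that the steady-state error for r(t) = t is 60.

One free integrator in G(s): this is a type 1 system.
K_v = lim_{s→0} s·G(s) = K·2 / (1·15·16) = (1/120)·K.
e_ss = 1/K_v = 60 ⇒ K_v = 1/60 ⇒ K = (1/60)/(1/120) = 2.

2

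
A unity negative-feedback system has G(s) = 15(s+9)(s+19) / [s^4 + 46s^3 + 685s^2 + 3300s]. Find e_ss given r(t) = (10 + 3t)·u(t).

220/57

Factoring s from the denominator leaves a polynomial with constant term 3300, so the system is type 1. Taking each input component in turn:
  • 10: tracked with zero error.
  • 3t: e_ss = 3/K_v with K_v=171/220 → 220/57.
Total e_ss = 220/57.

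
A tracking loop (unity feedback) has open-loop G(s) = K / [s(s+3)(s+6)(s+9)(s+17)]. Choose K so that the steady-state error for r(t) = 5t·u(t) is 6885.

System type = 1 (one pole at s=0).
K_v = lim_{s→0} s·G(s) = K / (3·6·9·17) = (1/2754)·K.
e_ss = 5/K_v = 6885 ⇒ K_v = 1/1377 ⇒ K = (1/1377)/(1/2754) = 2.

2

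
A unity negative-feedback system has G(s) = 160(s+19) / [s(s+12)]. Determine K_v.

The open loop has one pole at the origin → type 1 system.
K_v = lim_{s→0} s·G(s) = 160·19 / (12) = 760/3.

760/3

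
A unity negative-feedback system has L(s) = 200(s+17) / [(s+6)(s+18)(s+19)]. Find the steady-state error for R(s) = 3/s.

1539/1363

L(s) has no factors of s in the denominator, so the system is type 0.
K_p = lim_{s→0} L(s) = 200·17 / (6·18·19) = 850/513.
e_ss = 3/(1 + K_p) = 3/(1363/513) = 1539/1363.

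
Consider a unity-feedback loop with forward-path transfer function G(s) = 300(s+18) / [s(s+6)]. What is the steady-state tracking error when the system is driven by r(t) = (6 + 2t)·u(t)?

1/450

One free integrator in G(s): this is a type 1 system. Treating each term separately:
  • 6: tracked with zero error.
  • 2t: e_ss = 2/K_v with K_v=900 → 1/450.
Total e_ss = 1/450.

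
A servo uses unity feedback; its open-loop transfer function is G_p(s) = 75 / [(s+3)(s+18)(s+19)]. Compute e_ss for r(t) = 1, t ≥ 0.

342/367

G_p(s) has no factors of s in the denominator, so the system is type 0.
K_p = lim_{s→0} G_p(s) = 75 / (3·18·19) = 25/342.
e_ss = 1/(1 + K_p) = 1/(367/342) = 342/367.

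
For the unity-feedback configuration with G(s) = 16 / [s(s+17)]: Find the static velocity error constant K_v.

The open loop has one pole at the origin → type 1 system.
K_v = lim_{s→0} s·G(s) = 16 / (17) = 16/17.

16/17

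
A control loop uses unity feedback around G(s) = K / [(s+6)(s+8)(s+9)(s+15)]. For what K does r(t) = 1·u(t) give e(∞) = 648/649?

G(s) has no factors of s in the denominator, so the system is type 0.
K_p = lim_{s→0} G(s) = K / (6·8·9·15) = (1/6480)·K.
e_ss = 1/(1 + K_p) = 648/649 ⇒ 1 + (1/6480)·K = 649/648 ⇒ K = 10.

10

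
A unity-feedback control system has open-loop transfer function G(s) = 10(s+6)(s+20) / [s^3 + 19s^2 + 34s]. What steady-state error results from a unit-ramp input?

The denominator has no term below 34s — 1 pole at s=0, type 1.
K_v = lim_{s→0} s·G(s) = 10·6·20 / 34 = 600/17.
e_ss = 1/K_v = 1/(600/17) = 17/600.

17/600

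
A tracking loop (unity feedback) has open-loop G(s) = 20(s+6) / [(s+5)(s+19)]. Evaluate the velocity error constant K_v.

0

G(s) has no factors of s in the denominator, so the system is type 0.
K_v = lim_{s→0} s·G(s) = 0 (the extra factor of s kills the finite limit).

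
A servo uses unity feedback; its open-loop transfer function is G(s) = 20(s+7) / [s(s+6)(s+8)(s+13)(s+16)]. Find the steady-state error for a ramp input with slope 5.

2496/7

The open loop has one pole at the origin → type 1 system.
K_v = lim_{s→0} s·G(s) = 20·7 / (6·8·13·16) = 35/2496.
e_ss = 5/K_v = 5/(35/2496) = 2496/7.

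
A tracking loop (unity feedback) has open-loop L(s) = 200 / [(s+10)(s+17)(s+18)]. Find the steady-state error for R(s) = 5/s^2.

The open loop has no poles at the origin → type 0 system.
K_v = lim_{s→0} s·L(s) = 0; the steady-state error to this ramp input grows without bound.

infinity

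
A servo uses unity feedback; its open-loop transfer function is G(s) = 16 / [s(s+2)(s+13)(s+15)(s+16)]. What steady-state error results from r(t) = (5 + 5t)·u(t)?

1950

System type = 1 (one pole at s=0). By superposition:
  • 5: tracked with zero error.
  • 5t: e_ss = 5/K_v with K_v=1/390 → 1950.
Total e_ss = 1950.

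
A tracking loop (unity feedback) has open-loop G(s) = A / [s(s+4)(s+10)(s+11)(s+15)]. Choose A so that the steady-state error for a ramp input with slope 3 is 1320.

15

System type = 1 (one pole at s=0).
K_v = lim_{s→0} s·G(s) = A / (4·10·11·15) = (1/6600)·A.
e_ss = 3/K_v = 1320 ⇒ K_v = 1/440 ⇒ A = (1/440)/(1/6600) = 15.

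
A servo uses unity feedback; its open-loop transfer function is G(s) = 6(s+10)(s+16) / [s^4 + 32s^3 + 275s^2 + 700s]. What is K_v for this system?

48/35

The denominator has no term below 700s — 1 pole at s=0, type 1.
K_v = lim_{s→0} s·G(s) = 6·10·16 / 700 = 48/35.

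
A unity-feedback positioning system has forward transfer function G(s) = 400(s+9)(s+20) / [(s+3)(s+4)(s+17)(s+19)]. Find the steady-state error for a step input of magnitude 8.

2584/6323

The open loop has no poles at the origin → type 0 system.
K_p = lim_{s→0} G(s) = 400·9·20 / (3·4·17·19) = 6000/323.
e_ss = 8/(1 + K_p) = 8/(6323/323) = 2584/6323.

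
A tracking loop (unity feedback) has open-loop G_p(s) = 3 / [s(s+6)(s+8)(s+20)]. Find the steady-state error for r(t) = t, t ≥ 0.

The open loop has one pole at the origin → type 1 system.
K_v = lim_{s→0} s·G_p(s) = 3 / (6·8·20) = 1/320.
e_ss = 1/K_v = 1/(1/320) = 320.

320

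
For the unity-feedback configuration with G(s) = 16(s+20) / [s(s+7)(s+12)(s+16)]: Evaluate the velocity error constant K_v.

5/21

One free integrator in G(s): this is a type 1 system.
K_v = lim_{s→0} s·G(s) = 16·20 / (7·12·16) = 5/21.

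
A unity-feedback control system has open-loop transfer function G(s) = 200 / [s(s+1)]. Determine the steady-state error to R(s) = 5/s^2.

The open loop has one pole at the origin → type 1 system.
K_v = lim_{s→0} s·G(s) = 200 / (1) = 200.
e_ss = 5/K_v = 5/200 = 0.025.

0.025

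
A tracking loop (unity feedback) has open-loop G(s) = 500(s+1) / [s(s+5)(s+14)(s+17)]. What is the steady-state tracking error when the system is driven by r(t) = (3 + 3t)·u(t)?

System type = 1 (one pole at s=0). By superposition:
  • 3: tracked with zero error.
  • 3t: e_ss = 3/K_v with K_v=50/119 → 7.14.
Total e_ss = 7.14.

7.14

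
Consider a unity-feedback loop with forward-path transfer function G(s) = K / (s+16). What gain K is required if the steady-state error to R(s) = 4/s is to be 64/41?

25

G(s) has no factors of s in the denominator, so the system is type 0.
K_p = lim_{s→0} G(s) = K / (16) = 0.0625·K.
e_ss = 4/(1 + K_p) = 64/41 ⇒ 1 + 0.0625·K = 2.5625 ⇒ K = 25.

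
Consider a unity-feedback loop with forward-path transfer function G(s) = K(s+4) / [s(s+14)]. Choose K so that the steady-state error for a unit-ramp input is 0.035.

100

The open loop has one pole at the origin → type 1 system.
K_v = lim_{s→0} s·G(s) = K·4 / (14) = (2/7)·K.
e_ss = 1/K_v = 0.035 ⇒ K_v = 200/7 ⇒ K = (200/7)/(2/7) = 100.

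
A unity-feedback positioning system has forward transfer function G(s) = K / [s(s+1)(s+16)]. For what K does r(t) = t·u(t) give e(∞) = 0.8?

20

G(s) has one factor of s in the denominator, so the system is type 1.
K_v = lim_{s→0} s·G(s) = K / (1·16) = 0.0625·K.
e_ss = 1/K_v = 0.8 ⇒ K_v = 1.25 ⇒ K = 1.25/0.0625 = 20.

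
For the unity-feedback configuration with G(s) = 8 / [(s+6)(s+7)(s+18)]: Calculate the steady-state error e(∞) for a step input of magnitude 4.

System type = 0 (no poles at s=0).
K_p = lim_{s→0} G(s) = 8 / (6·7·18) = 2/189.
e_ss = 4/(1 + K_p) = 4/(191/189) = 756/191.

756/191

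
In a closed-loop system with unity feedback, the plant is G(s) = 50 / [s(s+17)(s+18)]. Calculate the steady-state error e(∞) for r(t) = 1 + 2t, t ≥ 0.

12.24

The open loop has one pole at the origin → type 1 system. By superposition:
  • 1: tracked with zero error.
  • 2t: e_ss = 2/K_v with K_v=25/153 → 12.24.
Total e_ss = 12.24.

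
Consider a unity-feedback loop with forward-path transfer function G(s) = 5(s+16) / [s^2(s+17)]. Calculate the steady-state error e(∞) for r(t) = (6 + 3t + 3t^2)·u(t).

Two free integrators in G(s): this is a type 2 system. Taking each input component in turn:
  • 6: tracked with zero error.
  • 3t: tracked with zero error.
  • 3t^2: e_ss = 6/K_a with K_a=80/17 → 1.275.
Total e_ss = 1.275.

1.275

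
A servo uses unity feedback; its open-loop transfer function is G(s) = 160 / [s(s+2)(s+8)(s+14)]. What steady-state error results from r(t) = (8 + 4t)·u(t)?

G(s) has one factor of s in the denominator, so the system is type 1. Treating each term separately:
  • 8: tracked with zero error.
  • 4t: e_ss = 4/K_v with K_v=5/7 → 5.6.
Total e_ss = 5.6.

5.6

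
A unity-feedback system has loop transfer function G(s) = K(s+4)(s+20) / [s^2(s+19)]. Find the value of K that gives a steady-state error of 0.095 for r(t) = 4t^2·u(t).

System type = 2 (two poles at s=0).
K_a = lim_{s→0} s^2·G(s) = K·4·20 / (19) = (80/19)·K.
e_ss = 8/K_a = 0.095 ⇒ K_a = 1600/19 ⇒ K = (1600/19)/(80/19) = 20.

20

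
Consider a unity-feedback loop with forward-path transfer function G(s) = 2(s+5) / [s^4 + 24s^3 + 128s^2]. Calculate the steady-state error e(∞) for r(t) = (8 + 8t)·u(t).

0

Lowest-order denominator term is 128s^2, so the open loop has 2 poles at the origin → type 2 system. Taking each input component in turn:
  • 8: tracked with zero error.
  • 8t: tracked with zero error.
Total e_ss = 0.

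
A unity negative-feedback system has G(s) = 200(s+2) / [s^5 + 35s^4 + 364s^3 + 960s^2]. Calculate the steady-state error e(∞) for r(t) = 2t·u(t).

0

Factoring s^2 from the denominator leaves a polynomial with constant term 960, so the system is type 2.
K_v = ∞ for a type-2 system; e_ss to a ramp is zero.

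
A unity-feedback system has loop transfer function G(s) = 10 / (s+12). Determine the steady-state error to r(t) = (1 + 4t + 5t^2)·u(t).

G(s) has no factors of s in the denominator, so the system is type 0. Taking each input component in turn:
  • 1: e_ss = 1/(1+K_p) with K_p=5/6 → 6/11.
  • 4t: a type-0 system cannot track it, e_ss → ∞.
  • 5t^2: a type-0 system cannot track it, e_ss → ∞.
The unbounded component dominates.

infinity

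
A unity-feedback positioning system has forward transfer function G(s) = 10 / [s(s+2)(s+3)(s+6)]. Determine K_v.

System type = 1 (one pole at s=0).
K_v = lim_{s→0} s·G(s) = 10 / (2·3·6) = 5/18.

5/18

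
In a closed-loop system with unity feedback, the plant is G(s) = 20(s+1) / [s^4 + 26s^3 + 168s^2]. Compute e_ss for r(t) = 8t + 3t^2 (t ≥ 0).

The denominator has no term below 168s^2 — 2 poles at s=0, type 2. By superposition:
  • 8t: tracked with zero error.
  • 3t^2: e_ss = 6/K_a with K_a=5/42 → 50.4.
Total e_ss = 50.4.

50.4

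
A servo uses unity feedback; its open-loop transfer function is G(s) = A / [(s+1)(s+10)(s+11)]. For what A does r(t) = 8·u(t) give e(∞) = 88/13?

20

No free integrators in G(s): this is a type 0 system.
K_p = lim_{s→0} G(s) = A / (1·10·11) = (1/110)·A.
e_ss = 8/(1 + K_p) = 88/13 ⇒ 1 + (1/110)·A = 13/11 ⇒ A = 20.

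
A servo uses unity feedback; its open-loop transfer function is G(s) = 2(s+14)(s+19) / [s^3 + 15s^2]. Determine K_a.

532/15

The denominator has no term below 15s^2 — 2 poles at s=0, type 2.
K_a = lim_{s→0} s^2·G(s) = 2·14·19 / 15 = 532/15.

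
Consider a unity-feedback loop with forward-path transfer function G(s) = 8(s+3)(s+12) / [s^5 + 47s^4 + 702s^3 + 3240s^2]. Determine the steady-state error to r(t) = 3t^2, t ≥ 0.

Lowest-order denominator term is 3240s^2, so the open loop has 2 poles at the origin → type 2 system.
K_a = lim_{s→0} s^2·G(s) = 8·3·12 / 3240 = 4/45.
r(t) = 3t^2 gives R(s) = 6/s^3.
e_ss = 6/K_a = 6/(4/45) = 67.5.

67.5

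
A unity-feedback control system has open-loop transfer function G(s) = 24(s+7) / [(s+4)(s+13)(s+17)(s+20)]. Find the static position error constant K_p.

System type = 0 (no poles at s=0).
K_p = lim_{s→0} G(s) = 24·7 / (4·13·17·20) = 21/2210.

21/2210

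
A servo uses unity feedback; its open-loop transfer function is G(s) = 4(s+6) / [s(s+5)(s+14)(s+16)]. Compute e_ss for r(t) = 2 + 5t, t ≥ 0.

The open loop has one pole at the origin → type 1 system. By superposition:
  • 2: tracked with zero error.
  • 5t: e_ss = 5/K_v with K_v=3/140 → 700/3.
Total e_ss = 700/3.

700/3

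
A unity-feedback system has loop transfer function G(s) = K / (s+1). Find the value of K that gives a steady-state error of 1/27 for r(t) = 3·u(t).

80

The open loop has no poles at the origin → type 0 system.
K_p = lim_{s→0} G(s) = K / (1) = 1·K.
e_ss = 3/(1 + K_p) = 1/27 ⇒ 1 + 1·K = 81 ⇒ K = 80.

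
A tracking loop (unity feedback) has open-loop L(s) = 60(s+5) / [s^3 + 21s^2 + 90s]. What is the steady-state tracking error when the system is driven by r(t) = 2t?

Lowest-order denominator term is 90s, so the open loop has 1 pole at the origin → type 1 system.
K_v = lim_{s→0} s·L(s) = 60·5 / 90 = 10/3.
e_ss = 2/K_v = 2/(10/3) = 0.6.

0.6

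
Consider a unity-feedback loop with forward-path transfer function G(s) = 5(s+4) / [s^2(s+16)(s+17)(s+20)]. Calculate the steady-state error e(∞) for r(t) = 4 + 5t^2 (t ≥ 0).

System type = 2 (two poles at s=0). Treating each term separately:
  • 4: tracked with zero error.
  • 5t^2: e_ss = 10/K_a with K_a=1/272 → 2720.
Total e_ss = 2720.

2720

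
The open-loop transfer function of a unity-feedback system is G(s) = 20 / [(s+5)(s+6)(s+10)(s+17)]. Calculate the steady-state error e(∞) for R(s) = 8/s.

255/32

No free integrators in G(s): this is a type 0 system.
K_p = lim_{s→0} G(s) = 20 / (5·6·10·17) = 1/255.
e_ss = 8/(1 + K_p) = 8/(256/255) = 255/32.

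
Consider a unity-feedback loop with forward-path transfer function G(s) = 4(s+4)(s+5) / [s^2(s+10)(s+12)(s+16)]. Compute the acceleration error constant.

System type = 2 (two poles at s=0).
K_a = lim_{s→0} s^2·G(s) = 4·4·5 / (10·12·16) = 1/24.

1/24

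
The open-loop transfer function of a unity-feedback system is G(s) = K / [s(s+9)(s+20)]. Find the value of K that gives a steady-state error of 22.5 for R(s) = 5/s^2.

System type = 1 (one pole at s=0).
K_v = lim_{s→0} s·G(s) = K / (9·20) = (1/180)·K.
e_ss = 5/K_v = 22.5 ⇒ K_v = 2/9 ⇒ K = (2/9)/(1/180) = 40.

40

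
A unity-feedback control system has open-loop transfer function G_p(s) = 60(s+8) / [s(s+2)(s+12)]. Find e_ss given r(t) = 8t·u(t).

0.4

The open loop has one pole at the origin → type 1 system.
K_v = lim_{s→0} s·G_p(s) = 60·8 / (2·12) = 20.
e_ss = 8/K_v = 8/20 = 0.4.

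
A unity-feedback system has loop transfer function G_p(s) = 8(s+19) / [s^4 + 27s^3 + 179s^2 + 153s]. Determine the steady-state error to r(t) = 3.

0

Lowest-order denominator term is 153s, so the open loop has 1 pole at the origin → type 1 system.
K_p = ∞ for a type-1 system; e_ss to a step is zero.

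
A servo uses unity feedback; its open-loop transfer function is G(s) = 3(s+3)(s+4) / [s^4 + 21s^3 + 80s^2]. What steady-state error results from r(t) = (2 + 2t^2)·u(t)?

Factoring s^2 from the denominator leaves a polynomial with constant term 80, so the system is type 2. Taking each input component in turn:
  • 2: tracked with zero error.
  • 2t^2: e_ss = 4/K_a with K_a=0.45 → 80/9.
Total e_ss = 80/9.

80/9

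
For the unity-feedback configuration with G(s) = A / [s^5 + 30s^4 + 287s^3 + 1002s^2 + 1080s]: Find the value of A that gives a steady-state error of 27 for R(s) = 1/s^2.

40

The denominator has no term below 1080s — 1 pole at s=0, type 1.
K_v = lim_{s→0} s·G(s) = A / 1080 = (1/1080)·A.
e_ss = 1/K_v = 27 ⇒ K_v = 1/27 ⇒ A = (1/27)/(1/1080) = 40.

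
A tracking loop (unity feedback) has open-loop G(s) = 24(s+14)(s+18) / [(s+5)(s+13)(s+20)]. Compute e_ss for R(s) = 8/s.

2600/1837

G(s) has no factors of s in the denominator, so the system is type 0.
K_p = lim_{s→0} G(s) = 24·14·18 / (5·13·20) = 1512/325.
e_ss = 8/(1 + K_p) = 8/(1837/325) = 2600/1837.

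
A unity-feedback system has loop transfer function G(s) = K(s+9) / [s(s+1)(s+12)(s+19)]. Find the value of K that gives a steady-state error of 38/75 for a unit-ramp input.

G(s) has one factor of s in the denominator, so the system is type 1.
K_v = lim_{s→0} s·G(s) = K·9 / (1·12·19) = (3/76)·K.
e_ss = 1/K_v = 38/75 ⇒ K_v = 75/38 ⇒ K = (75/38)/(3/76) = 50.

50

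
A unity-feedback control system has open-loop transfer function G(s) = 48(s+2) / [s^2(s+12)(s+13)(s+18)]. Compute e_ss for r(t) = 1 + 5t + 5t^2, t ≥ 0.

System type = 2 (two poles at s=0). Taking each input component in turn:
  • 1: tracked with zero error.
  • 5t: tracked with zero error.
  • 5t^2: e_ss = 10/K_a with K_a=4/117 → 292.5.
Total e_ss = 292.5.

292.5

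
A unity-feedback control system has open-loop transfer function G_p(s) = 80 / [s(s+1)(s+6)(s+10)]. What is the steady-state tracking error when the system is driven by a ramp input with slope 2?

The open loop has one pole at the origin → type 1 system.
K_v = lim_{s→0} s·G_p(s) = 80 / (1·6·10) = 4/3.
e_ss = 2/K_v = 2/(4/3) = 1.5.

1.5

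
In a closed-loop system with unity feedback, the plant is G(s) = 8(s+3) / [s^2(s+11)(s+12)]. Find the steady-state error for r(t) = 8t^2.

88

G(s) has two factors of s in the denominator, so the system is type 2.
K_a = lim_{s→0} s^2·G(s) = 8·3 / (11·12) = 2/11.
r(t) = 8t^2 gives R(s) = 16/s^3.
e_ss = 16/K_a = 16/(2/11) = 88.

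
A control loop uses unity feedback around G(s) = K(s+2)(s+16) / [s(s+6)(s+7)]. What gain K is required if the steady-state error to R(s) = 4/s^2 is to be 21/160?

40

The open loop has one pole at the origin → type 1 system.
K_v = lim_{s→0} s·G(s) = K·2·16 / (6·7) = (16/21)·K.
e_ss = 4/K_v = 21/160 ⇒ K_v = 640/21 ⇒ K = (640/21)/(16/21) = 40.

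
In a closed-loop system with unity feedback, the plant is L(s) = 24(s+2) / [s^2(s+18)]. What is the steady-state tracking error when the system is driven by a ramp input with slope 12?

Two free integrators in L(s): this is a type 2 system.
A type-2 system has K_v = ∞, so it tracks a ramp input with zero steady-state error.

0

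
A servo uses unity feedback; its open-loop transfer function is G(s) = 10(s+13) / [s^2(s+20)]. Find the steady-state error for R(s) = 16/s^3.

32/13

The open loop has two poles at the origin → type 2 system.
K_a = lim_{s→0} s^2·G(s) = 10·13 / (20) = 6.5.
r(t) = 8t^2 gives R(s) = 16/s^3.
e_ss = 16/K_a = 16/6.5 = 32/13.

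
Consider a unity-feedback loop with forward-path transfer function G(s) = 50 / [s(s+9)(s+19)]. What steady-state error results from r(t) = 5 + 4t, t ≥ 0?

13.68

The open loop has one pole at the origin → type 1 system. By superposition:
  • 5: tracked with zero error.
  • 4t: e_ss = 4/K_v with K_v=50/171 → 13.68.
Total e_ss = 13.68.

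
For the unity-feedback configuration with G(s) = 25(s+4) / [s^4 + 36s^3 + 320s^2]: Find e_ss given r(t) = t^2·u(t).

6.4

The denominator has no term below 320s^2 — 2 poles at s=0, type 2.
K_a = lim_{s→0} s^2·G(s) = 25·4 / 320 = 0.3125.
r(t) = t^2 gives R(s) = 2/s^3.
e_ss = 2/K_a = 2/0.3125 = 6.4.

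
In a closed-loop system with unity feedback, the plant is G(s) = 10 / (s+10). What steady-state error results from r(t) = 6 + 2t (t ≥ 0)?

infinity

The open loop has no poles at the origin → type 0 system. Taking each input component in turn:
  • 6: e_ss = 6/(1+K_p) with K_p=1 → 3.
  • 2t: a type-0 system cannot track it, e_ss → ∞.
The unbounded component dominates.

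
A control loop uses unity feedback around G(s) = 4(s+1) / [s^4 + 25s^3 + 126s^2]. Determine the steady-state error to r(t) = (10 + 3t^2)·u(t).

189

Lowest-order denominator term is 126s^2, so the open loop has 2 poles at the origin → type 2 system. Treating each term separately:
  • 10: tracked with zero error.
  • 3t^2: e_ss = 6/K_a with K_a=2/63 → 189.
Total e_ss = 189.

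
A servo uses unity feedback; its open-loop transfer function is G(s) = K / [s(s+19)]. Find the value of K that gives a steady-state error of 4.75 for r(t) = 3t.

One free integrator in G(s): this is a type 1 system.
K_v = lim_{s→0} s·G(s) = K / (19) = (1/19)·K.
e_ss = 3/K_v = 4.75 ⇒ K_v = 12/19 ⇒ K = (12/19)/(1/19) = 12.

12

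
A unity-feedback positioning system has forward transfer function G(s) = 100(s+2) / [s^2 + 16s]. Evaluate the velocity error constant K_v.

12.5

Factoring s from the denominator leaves a polynomial with constant term 16, so the system is type 1.
K_v = lim_{s→0} s·G(s) = 100·2 / 16 = 12.5.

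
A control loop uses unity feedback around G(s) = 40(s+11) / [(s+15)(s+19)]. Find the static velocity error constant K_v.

System type = 0 (no poles at s=0).
K_v = lim_{s→0} s·G(s) = 0 (the extra factor of s kills the finite limit).

0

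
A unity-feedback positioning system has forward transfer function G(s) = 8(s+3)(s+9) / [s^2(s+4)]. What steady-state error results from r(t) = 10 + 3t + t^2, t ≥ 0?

Two free integrators in G(s): this is a type 2 system. Taking each input component in turn:
  • 10: tracked with zero error.
  • 3t: tracked with zero error.
  • t^2: e_ss = 2/K_a with K_a=54 → 1/27.
Total e_ss = 1/27.

1/27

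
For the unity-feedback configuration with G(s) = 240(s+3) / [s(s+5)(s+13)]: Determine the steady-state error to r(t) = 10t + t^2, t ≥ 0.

infinity

One free integrator in G(s): this is a type 1 system. By superposition:
  • 10t: e_ss = 10/K_v with K_v=144/13 → 65/72.
  • t^2: a type-1 system cannot track it, e_ss → ∞.
The unbounded component dominates.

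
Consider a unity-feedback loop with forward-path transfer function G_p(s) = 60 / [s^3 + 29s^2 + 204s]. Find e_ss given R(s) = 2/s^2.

Lowest-order denominator term is 204s, so the open loop has 1 pole at the origin → type 1 system.
K_v = lim_{s→0} s·G_p(s) = 60 / 204 = 5/17.
e_ss = 2/K_v = 2/(5/17) = 6.8.

6.8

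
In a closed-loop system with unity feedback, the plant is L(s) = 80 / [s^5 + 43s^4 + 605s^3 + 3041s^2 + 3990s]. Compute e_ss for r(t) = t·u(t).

Factoring s from the denominator leaves a polynomial with constant term 3990, so the system is type 1.
K_v = lim_{s→0} s·L(s) = 80 / 3990 = 8/399.
e_ss = 1/K_v = 1/(8/399) = 49.875.

49.875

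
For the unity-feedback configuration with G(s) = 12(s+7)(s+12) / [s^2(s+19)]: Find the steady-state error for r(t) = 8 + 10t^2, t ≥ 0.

95/252

The open loop has two poles at the origin → type 2 system. By superposition:
  • 8: tracked with zero error.
  • 10t^2: e_ss = 20/K_a with K_a=1008/19 → 95/252.
Total e_ss = 95/252.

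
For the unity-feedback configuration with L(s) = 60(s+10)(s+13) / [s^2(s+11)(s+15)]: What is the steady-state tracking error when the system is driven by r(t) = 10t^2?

System type = 2 (two poles at s=0).
K_a = lim_{s→0} s^2·L(s) = 60·10·13 / (11·15) = 520/11.
r(t) = 10t^2 gives R(s) = 20/s^3.
e_ss = 20/K_a = 20/(520/11) = 11/26.

11/26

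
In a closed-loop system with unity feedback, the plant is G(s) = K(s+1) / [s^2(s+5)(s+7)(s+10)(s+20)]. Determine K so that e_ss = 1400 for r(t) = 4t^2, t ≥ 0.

System type = 2 (two poles at s=0).
K_a = lim_{s→0} s^2·G(s) = K·1 / (5·7·10·20) = (1/7000)·K.
e_ss = 8/K_a = 1400 ⇒ K_a = 1/175 ⇒ K = (1/175)/(1/7000) = 40.

40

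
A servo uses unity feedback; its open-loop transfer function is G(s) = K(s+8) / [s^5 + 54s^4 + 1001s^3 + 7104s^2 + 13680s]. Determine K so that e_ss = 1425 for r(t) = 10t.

Lowest-order denominator term is 13680s, so the open loop has 1 pole at the origin → type 1 system.
K_v = lim_{s→0} s·G(s) = K·8 / 13680 = (1/1710)·K.
e_ss = 10/K_v = 1425 ⇒ K_v = 2/285 ⇒ K = (2/285)/(1/1710) = 12.

12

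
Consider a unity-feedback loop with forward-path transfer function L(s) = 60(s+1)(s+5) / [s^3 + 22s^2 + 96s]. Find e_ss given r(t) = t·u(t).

0.32

Factoring s from the denominator leaves a polynomial with constant term 96, so the system is type 1.
K_v = lim_{s→0} s·L(s) = 60·1·5 / 96 = 3.125.
e_ss = 1/K_v = 1/3.125 = 0.32.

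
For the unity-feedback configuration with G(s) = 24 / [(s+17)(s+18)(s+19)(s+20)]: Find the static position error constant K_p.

G(s) has no factors of s in the denominator, so the system is type 0.
K_p = lim_{s→0} G(s) = 24 / (17·18·19·20) = 1/4845.

1/4845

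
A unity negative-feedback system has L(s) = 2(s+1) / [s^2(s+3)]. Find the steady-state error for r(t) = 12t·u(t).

The open loop has two poles at the origin → type 2 system.
A type-2 system has K_v = ∞, so it tracks a ramp input with zero steady-state error.

0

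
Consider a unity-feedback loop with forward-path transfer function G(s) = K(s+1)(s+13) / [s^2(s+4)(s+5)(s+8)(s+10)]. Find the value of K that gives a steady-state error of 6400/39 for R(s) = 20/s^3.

15

System type = 2 (two poles at s=0).
K_a = lim_{s→0} s^2·G(s) = K·1·13 / (4·5·8·10) = (13/1600)·K.
e_ss = 20/K_a = 6400/39 ⇒ K_a = 39/320 ⇒ K = (39/320)/(13/1600) = 15.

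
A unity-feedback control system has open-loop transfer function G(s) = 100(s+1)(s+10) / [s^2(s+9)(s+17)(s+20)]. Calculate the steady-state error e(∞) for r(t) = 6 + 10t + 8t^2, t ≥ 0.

System type = 2 (two poles at s=0). Taking each input component in turn:
  • 6: tracked with zero error.
  • 10t: tracked with zero error.
  • 8t^2: e_ss = 16/K_a with K_a=50/153 → 48.96.
Total e_ss = 48.96.

48.96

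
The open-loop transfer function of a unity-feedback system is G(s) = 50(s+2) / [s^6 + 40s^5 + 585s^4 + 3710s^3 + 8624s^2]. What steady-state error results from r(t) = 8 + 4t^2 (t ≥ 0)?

689.92

Factoring s^2 from the denominator leaves a polynomial with constant term 8624, so the system is type 2. Taking each input component in turn:
  • 8: tracked with zero error.
  • 4t^2: e_ss = 8/K_a with K_a=25/2156 → 689.92.
Total e_ss = 689.92.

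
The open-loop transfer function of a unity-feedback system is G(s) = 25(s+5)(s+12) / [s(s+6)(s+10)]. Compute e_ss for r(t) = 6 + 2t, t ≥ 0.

0.08

G(s) has one factor of s in the denominator, so the system is type 1. Treating each term separately:
  • 6: tracked with zero error.
  • 2t: e_ss = 2/K_v with K_v=25 → 0.08.
Total e_ss = 0.08.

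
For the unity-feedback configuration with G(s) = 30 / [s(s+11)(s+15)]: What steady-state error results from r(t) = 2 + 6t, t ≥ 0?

33

System type = 1 (one pole at s=0). Treating each term separately:
  • 2: tracked with zero error.
  • 6t: e_ss = 6/K_v with K_v=2/11 → 33.
Total e_ss = 33.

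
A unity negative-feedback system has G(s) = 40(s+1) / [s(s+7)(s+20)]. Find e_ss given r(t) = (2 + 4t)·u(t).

G(s) has one factor of s in the denominator, so the system is type 1. Treating each term separately:
  • 2: tracked with zero error.
  • 4t: e_ss = 4/K_v with K_v=2/7 → 14.
Total e_ss = 14.

14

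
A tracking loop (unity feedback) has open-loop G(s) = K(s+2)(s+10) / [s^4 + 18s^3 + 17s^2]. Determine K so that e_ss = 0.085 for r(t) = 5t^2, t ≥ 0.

Lowest-order denominator term is 17s^2, so the open loop has 2 poles at the origin → type 2 system.
K_a = lim_{s→0} s^2·G(s) = K·2·10 / 17 = (20/17)·K.
e_ss = 10/K_a = 0.085 ⇒ K_a = 2000/17 ⇒ K = (2000/17)/(20/17) = 100.

100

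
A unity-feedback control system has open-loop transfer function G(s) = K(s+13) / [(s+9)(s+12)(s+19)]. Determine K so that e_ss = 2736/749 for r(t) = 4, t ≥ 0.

15

No free integrators in G(s): this is a type 0 system.
K_p = lim_{s→0} G(s) = K·13 / (9·12·19) = (13/2052)·K.
e_ss = 4/(1 + K_p) = 2736/749 ⇒ 1 + (13/2052)·K = 749/684 ⇒ K = 15.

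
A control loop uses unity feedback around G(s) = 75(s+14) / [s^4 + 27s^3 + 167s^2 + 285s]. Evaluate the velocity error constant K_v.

Lowest-order denominator term is 285s, so the open loop has 1 pole at the origin → type 1 system.
K_v = lim_{s→0} s·G(s) = 75·14 / 285 = 70/19.

70/19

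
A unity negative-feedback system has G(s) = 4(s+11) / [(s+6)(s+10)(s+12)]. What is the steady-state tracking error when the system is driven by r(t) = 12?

The open loop has no poles at the origin → type 0 system.
K_p = lim_{s→0} G(s) = 4·11 / (6·10·12) = 11/180.
e_ss = 12/(1 + K_p) = 12/(191/180) = 2160/191.

2160/191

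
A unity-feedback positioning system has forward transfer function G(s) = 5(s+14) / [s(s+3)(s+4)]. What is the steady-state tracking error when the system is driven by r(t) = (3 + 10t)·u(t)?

12/7

System type = 1 (one pole at s=0). By superposition:
  • 3: tracked with zero error.
  • 10t: e_ss = 10/K_v with K_v=35/6 → 12/7.
Total e_ss = 12/7.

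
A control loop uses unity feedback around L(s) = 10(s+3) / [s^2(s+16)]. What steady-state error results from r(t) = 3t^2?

The open loop has two poles at the origin → type 2 system.
K_a = lim_{s→0} s^2·L(s) = 10·3 / (16) = 1.875.
r(t) = 3t^2 gives R(s) = 6/s^3.
e_ss = 6/K_a = 6/1.875 = 3.2.

3.2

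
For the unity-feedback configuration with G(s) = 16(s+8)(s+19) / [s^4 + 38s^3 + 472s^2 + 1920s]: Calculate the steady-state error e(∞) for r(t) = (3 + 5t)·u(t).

The denominator has no term below 1920s — 1 pole at s=0, type 1. Treating each term separately:
  • 3: tracked with zero error.
  • 5t: e_ss = 5/K_v with K_v=19/15 → 75/19.
Total e_ss = 75/19.

75/19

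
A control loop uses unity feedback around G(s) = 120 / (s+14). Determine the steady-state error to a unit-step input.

System type = 0 (no poles at s=0).
K_p = lim_{s→0} G(s) = 120 / (14) = 60/7.
e_ss = 1/(1 + K_p) = 1/(67/7) = 7/67.

7/67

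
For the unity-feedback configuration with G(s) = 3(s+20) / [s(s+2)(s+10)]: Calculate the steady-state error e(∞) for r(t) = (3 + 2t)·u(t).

2/3

One free integrator in G(s): this is a type 1 system. By superposition:
  • 3: tracked with zero error.
  • 2t: e_ss = 2/K_v with K_v=3 → 2/3.
Total e_ss = 2/3.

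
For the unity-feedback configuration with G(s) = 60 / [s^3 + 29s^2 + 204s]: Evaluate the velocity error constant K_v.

5/17

The denominator has no term below 204s — 1 pole at s=0, type 1.
K_v = lim_{s→0} s·G(s) = 60 / 204 = 5/17.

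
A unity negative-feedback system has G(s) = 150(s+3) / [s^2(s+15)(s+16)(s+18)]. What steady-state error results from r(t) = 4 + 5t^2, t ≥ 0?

96

G(s) has two factors of s in the denominator, so the system is type 2. By superposition:
  • 4: tracked with zero error.
  • 5t^2: e_ss = 10/K_a with K_a=5/48 → 96.
Total e_ss = 96.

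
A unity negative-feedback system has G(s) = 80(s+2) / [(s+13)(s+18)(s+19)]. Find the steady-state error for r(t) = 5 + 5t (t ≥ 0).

G(s) has no factors of s in the denominator, so the system is type 0. Taking each input component in turn:
  • 5: e_ss = 5/(1+K_p) with K_p=80/2223 → 11115/2303.
  • 5t: a type-0 system cannot track it, e_ss → ∞.
The unbounded component dominates.

infinity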